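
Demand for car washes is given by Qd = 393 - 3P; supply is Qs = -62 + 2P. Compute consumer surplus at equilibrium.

Consumer surplus = 2400

Equilibrium: 393 - 3P = -62 + 2P gives P* = 91, Q* = 120.
Demand choke price (Qd = 0): P = 131.
CS = ½(131 − 91)(120) = 2400.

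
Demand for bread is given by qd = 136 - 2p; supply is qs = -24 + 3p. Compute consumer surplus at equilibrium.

Equilibrium: 136 - 2p = -24 + 3p gives p* = 32, q* = 72.
Demand choke price (qd = 0): p = 68.
CS = ½(68 − 32)(72) = 1296.

Consumer surplus = 1296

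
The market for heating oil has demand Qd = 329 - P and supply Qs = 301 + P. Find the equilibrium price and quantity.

P* = 14, Q* = 315

Set Qd = Qs: 329 - P = 301 + P.
28 = 2P, so P* = 14.
Q* = 329 − 1(14) = 315.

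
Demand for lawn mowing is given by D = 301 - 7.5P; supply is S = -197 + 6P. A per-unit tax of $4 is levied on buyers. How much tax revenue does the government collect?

Tax revenue = 44

Pre-tax equilibrium: P* = 332/9, Q* = 73/3.
Tax on buyers shifts demand to D = 301 − 7.5(P + 4) = 271 - 7.5P.
271 - 7.5P = -197 + 6P gives seller price Ps = 104/3; buyers pay Pb = 104/3 + 4 = 116/3.
New quantity: Q = 301 − 7.5(116/3) = 11.
Revenue = 4 × 11 = 44.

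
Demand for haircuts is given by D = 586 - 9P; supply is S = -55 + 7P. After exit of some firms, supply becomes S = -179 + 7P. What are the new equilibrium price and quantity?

P' = 47.8125, Q' = 155.6875

Original equilibrium: P* = 40.0625, Q* = 225.4375.
New equilibrium: 586 - 9P = -179 + 7P, so 765 = 16P and P' = 47.8125; Q' = 586 − 9(47.8125) = 155.6875.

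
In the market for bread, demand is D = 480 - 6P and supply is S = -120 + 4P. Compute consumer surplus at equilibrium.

Equilibrium: 480 - 6P = -120 + 4P gives P* = 60, Q* = 120.
Demand choke price (D = 0): P = 80.
CS = ½(80 − 60)(120) = 1200.

Consumer surplus = 1200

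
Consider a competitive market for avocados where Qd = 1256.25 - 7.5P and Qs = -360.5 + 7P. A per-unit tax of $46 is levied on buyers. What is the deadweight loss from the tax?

Pre-tax equilibrium: P* = 111.5, Q* = 420.
Tax on buyers shifts demand to Qd = 1256.25 − 7.5(P + 46) = 911.25 - 7.5P.
911.25 - 7.5P = -360.5 + 7P gives seller price Ps = 5087/58; buyers pay Pb = 5087/58 + 46 = 7755/58.
New quantity: Q = 1256.25 − 7.5(7755/58) = 7350/29.
DWL = ½ × 46 × (420 − 7350/29) = 111090/29.

Deadweight loss = 111090/29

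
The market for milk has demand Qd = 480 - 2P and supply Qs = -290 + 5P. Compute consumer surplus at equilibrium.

Equilibrium: 480 - 2P = -290 + 5P gives P* = 110, Q* = 260.
Demand choke price (Qd = 0): P = 240.
CS = ½(240 − 110)(260) = 16900.

Consumer surplus = 16900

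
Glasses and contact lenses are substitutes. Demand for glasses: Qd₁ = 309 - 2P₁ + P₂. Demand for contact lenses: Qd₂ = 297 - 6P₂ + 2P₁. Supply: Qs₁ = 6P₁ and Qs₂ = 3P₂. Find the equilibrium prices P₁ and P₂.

P₁ = 1539/35, P₂ = 1497/35

Market 1: 309 - 2P₁ + P₂ = 6P₁ → 8P₁ - P₂ = 309.
Market 2: 9P₂ - 2P₁ = 297.
Eliminating P₂: 9×(1) + 1×(2) gives 70P₁ = 3078, so P₁ = 1539/35.
Back-substitute into (2): P₂ = (297 + 2×1539/35) / 9 = 1497/35.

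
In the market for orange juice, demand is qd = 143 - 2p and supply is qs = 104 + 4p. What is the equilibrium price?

Set qd = qs: 143 - 2p = 104 + 4p.
39 = 6p, so p* = 6.5.
q* = 143 − 2(6.5) = 130.

p* = 6.5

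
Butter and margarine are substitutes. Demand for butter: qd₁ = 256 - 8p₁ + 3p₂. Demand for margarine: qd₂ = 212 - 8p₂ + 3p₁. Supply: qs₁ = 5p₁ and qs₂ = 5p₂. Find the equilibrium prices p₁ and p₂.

p₁ = 24.775, p₂ = 22.025

Market 1: 256 - 8p₁ + 3p₂ = 5p₁ → 13p₁ - 3p₂ = 256.
Market 2: 13p₂ - 3p₁ = 212.
Eliminating p₂: 13×(1) + 3×(2) gives 160p₁ = 3964, so p₁ = 24.775.
Back-substitute into (2): p₂ = (212 + 3×24.775) / 13 = 22.025.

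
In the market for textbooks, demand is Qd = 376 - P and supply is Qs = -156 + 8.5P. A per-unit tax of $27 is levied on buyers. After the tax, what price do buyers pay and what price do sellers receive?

Buyers pay 1523/19, sellers receive 1010/19

Pre-tax equilibrium: P* = 56, Q* = 320.
Tax on buyers shifts demand to Qd = 376 − 1(P + 27) = 349 - P.
349 - P = -156 + 8.5P gives seller price Ps = 1010/19; buyers pay Pb = 1010/19 + 27 = 1523/19.
New quantity: Q = 376 − 1(1523/19) = 5621/19.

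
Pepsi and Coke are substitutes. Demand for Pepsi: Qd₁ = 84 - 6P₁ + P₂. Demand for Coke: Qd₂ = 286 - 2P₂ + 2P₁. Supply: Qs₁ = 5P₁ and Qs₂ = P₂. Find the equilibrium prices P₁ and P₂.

Market 1: 84 - 6P₁ + P₂ = 5P₁ → 11P₁ - P₂ = 84.
Market 2: 3P₂ - 2P₁ = 286.
Eliminating P₂: 3×(1) + 1×(2) gives 31P₁ = 538, so P₁ = 538/31.
Back-substitute into (2): P₂ = (286 + 2×538/31) / 3 = 3314/31.

P₁ = 538/31, P₂ = 3314/31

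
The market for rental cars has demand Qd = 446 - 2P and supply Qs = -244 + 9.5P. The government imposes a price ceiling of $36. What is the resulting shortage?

Equilibrium price would be P* = 60, so the ceiling at 36 binds.
At P = 36: Qd = 446 − 2(36) = 374, Qs = -244 + 9.5(36) = 98.
Shortage = 374 − 98 = 276.

Shortage = 276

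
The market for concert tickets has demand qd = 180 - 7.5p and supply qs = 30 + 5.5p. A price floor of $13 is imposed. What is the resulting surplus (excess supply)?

Equilibrium price would be p* = 150/13, so the floor at 13 binds.
At p = 13: qd = 82.5, qs = 101.5.
Surplus = 101.5 − 82.5 = 19.

Surplus = 19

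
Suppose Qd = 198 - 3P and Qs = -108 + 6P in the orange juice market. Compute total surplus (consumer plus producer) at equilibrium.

Total surplus = 2304

Equilibrium: 198 - 3P = -108 + 6P gives P* = 34, Q* = 96.
Demand choke price: P = 66; supply starts at P = 18.
CS = ½(66 − 34)(96) = 1536; PS = ½(34 − 18)(96) = 768.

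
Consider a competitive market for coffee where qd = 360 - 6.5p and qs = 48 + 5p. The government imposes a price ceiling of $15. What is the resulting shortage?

Shortage = 139.5

Equilibrium price would be p* = 624/23, so the ceiling at 15 binds.
At p = 15: qd = 360 − 6.5(15) = 262.5, qs = 48 + 5(15) = 123.
Shortage = 262.5 − 123 = 139.5.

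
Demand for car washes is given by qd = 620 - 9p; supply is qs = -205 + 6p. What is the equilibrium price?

p* = 55

Set qd = qs: 620 - 9p = -205 + 6p.
825 = 15p, so p* = 55.
q* = 620 − 9(55) = 125.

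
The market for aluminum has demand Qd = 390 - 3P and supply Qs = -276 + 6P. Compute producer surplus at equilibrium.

Producer surplus = 2352

Equilibrium: 390 - 3P = -276 + 6P gives P* = 74, Q* = 168.
Supply starts at P = 46 (where Qs = 0).
PS = ½(74 − 46)(168) = 2352.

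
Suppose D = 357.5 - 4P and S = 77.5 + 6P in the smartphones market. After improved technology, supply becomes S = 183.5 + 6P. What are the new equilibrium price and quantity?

Original equilibrium: P* = 28, Q* = 245.5.
New equilibrium: 357.5 - 4P = 183.5 + 6P, so 174 = 10P and P' = 17.4; Q' = 357.5 − 4(17.4) = 287.9.

P' = 17.4, Q' = 287.9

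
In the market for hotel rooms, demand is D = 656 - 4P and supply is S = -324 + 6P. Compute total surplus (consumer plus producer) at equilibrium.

Total surplus = 14520

Equilibrium: 656 - 4P = -324 + 6P gives P* = 98, Q* = 264.
Demand choke price: P = 164; supply starts at P = 54.
CS = ½(164 − 98)(264) = 8712; PS = ½(98 − 54)(264) = 5808.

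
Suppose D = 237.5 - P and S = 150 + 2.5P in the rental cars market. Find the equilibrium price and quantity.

P* = 25, Q* = 212.5

Set D = S: 237.5 - P = 150 + 2.5P.
87.5 = 3.5P, so P* = 25.
Q* = 237.5 − 1(25) = 212.5.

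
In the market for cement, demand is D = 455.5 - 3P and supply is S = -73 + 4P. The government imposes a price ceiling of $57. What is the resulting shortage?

Equilibrium price would be P* = 75.5, so the ceiling at 57 binds.
At P = 57: D = 455.5 − 3(57) = 284.5, S = -73 + 4(57) = 155.
Shortage = 284.5 − 155 = 129.5.

Shortage = 129.5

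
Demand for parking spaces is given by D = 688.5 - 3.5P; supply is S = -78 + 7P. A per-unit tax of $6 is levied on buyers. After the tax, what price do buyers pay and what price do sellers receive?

Buyers pay $77, sellers receive $71

Pre-tax equilibrium: P* = 73, Q* = 433.
Tax on buyers shifts demand to D = 688.5 − 3.5(P + 6) = 667.5 - 3.5P.
667.5 - 3.5P = -78 + 7P gives seller price Ps = 71; buyers pay Pb = 71 + 6 = 77.
New quantity: Q = 688.5 − 3.5(77) = 419.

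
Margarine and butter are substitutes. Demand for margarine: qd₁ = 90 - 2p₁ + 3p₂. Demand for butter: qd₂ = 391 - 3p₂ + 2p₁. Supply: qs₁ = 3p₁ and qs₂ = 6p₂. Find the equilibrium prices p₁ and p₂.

p₁ = 661/13, p₂ = 2135/39

Market 1: 90 - 2p₁ + 3p₂ = 3p₁ → 5p₁ - 3p₂ = 90.
Market 2: 9p₂ - 2p₁ = 391.
Eliminating p₂: 9×(1) + 3×(2) gives 39p₁ = 1983, so p₁ = 661/13.
Back-substitute into (2): p₂ = (391 + 2×661/13) / 9 = 2135/39.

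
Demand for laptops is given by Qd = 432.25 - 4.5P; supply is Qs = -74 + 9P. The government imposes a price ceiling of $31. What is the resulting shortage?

Shortage = 87.75

Equilibrium price would be P* = 37.5, so the ceiling at 31 binds.
At P = 31: Qd = 432.25 − 4.5(31) = 292.75, Qs = -74 + 9(31) = 205.
Shortage = 292.75 − 205 = 87.75.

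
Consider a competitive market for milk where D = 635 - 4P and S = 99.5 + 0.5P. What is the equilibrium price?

P* = 119

Set D = S: 635 - 4P = 99.5 + 0.5P.
535.5 = 4.5P, so P* = 119.
Q* = 635 − 4(119) = 159.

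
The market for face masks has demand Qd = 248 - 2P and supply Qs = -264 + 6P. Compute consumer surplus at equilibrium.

Equilibrium: 248 - 2P = -264 + 6P gives P* = 64, Q* = 120.
Demand choke price (Qd = 0): P = 124.
CS = ½(124 − 64)(120) = 3600.

Consumer surplus = 3600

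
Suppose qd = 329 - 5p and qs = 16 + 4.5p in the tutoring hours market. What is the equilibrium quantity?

q* = 3121/19

Set qd = qs: 329 - 5p = 16 + 4.5p.
313 = 9.5p, so p* = 626/19.
q* = 329 − 5(626/19) = 3121/19.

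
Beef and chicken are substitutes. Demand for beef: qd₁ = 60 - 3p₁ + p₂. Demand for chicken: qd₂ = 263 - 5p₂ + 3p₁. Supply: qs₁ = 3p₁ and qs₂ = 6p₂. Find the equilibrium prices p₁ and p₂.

p₁ = 923/63, p₂ = 586/21

Market 1: 60 - 3p₁ + p₂ = 3p₁ → 6p₁ - p₂ = 60.
Market 2: 11p₂ - 3p₁ = 263.
Eliminating p₂: 11×(1) + 1×(2) gives 63p₁ = 923, so p₁ = 923/63.
Back-substitute into (2): p₂ = (263 + 3×923/63) / 11 = 586/21.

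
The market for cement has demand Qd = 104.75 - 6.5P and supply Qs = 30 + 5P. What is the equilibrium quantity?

Set Qd = Qs: 104.75 - 6.5P = 30 + 5P.
74.75 = 11.5P, so P* = 6.5.
Q* = 104.75 − 6.5(6.5) = 62.5.

Q* = 62.5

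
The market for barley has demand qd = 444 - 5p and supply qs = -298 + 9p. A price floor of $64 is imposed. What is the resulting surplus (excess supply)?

Surplus = 154

Equilibrium price would be p* = 53, so the floor at 64 binds.
At p = 64: qd = 124, qs = 278.
Surplus = 278 − 124 = 154.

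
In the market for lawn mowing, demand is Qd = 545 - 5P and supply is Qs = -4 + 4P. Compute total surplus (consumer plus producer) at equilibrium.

Equilibrium: 545 - 5P = -4 + 4P gives P* = 61, Q* = 240.
Demand choke price: P = 109; supply starts at P = 1.
CS = ½(109 − 61)(240) = 5760; PS = ½(61 − 1)(240) = 7200.

Total surplus = 12960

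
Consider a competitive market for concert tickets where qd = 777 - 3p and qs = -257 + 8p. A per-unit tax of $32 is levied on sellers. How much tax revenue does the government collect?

Tax revenue = 149664/11

Pre-tax equilibrium: p* = 94, q* = 495.
Tax on sellers shifts supply to qs = -257 + 8(p − 32) = -513 + 8p.
777 - 3p = -513 + 8p gives buyer price pb = 1290/11; sellers receive ps = 1290/11 − 32 = 938/11.
New quantity: q = 777 − 3(1290/11) = 4677/11.
Revenue = 32 × 4677/11 = 149664/11.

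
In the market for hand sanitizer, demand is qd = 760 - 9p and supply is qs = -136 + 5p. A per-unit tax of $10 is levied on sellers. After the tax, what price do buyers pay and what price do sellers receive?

Pre-tax equilibrium: p* = 64, q* = 184.
Tax on sellers shifts supply to qs = -136 + 5(p − 10) = -186 + 5p.
760 - 9p = -186 + 5p gives buyer price pb = 473/7; sellers receive ps = 473/7 − 10 = 403/7.
New quantity: q = 760 − 9(473/7) = 1063/7.

Buyers pay 473/7, sellers receive 403/7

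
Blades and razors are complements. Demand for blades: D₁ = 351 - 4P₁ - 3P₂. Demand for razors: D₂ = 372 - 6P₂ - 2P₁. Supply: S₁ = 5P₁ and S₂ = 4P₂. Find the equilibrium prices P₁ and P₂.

Market 1: 351 - 4P₁ - 3P₂ = 5P₁ → 9P₁ + 3P₂ = 351.
Market 2: 10P₂ + 2P₁ = 372.
Eliminating P₂: 10×(1) − 3×(2) gives 84P₁ = 2394, so P₁ = 28.5.
Back-substitute into (2): P₂ = (372 − 2×28.5) / 10 = 31.5.

P₁ = 28.5, P₂ = 31.5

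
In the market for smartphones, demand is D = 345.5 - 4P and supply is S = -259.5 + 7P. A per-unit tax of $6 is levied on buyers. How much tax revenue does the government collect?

Pre-tax equilibrium: P* = 55, Q* = 125.5.
Tax on buyers shifts demand to D = 345.5 − 4(P + 6) = 321.5 - 4P.
321.5 - 4P = -259.5 + 7P gives seller price Ps = 581/11; buyers pay Pb = 581/11 + 6 = 647/11.
New quantity: Q = 345.5 − 4(647/11) = 2425/22.
Revenue = 6 × 2425/22 = 7275/11.

Tax revenue = 7275/11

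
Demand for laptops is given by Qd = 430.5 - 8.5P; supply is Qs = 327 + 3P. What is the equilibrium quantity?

Set Qd = Qs: 430.5 - 8.5P = 327 + 3P.
103.5 = 11.5P, so P* = 9.
Q* = 430.5 − 8.5(9) = 354.

Q* = 354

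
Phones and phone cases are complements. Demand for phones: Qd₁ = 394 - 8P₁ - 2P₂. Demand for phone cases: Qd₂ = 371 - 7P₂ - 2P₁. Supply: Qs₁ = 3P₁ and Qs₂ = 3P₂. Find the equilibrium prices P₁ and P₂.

P₁ = 1599/53, P₂ = 3293/106

Market 1: 394 - 8P₁ - 2P₂ = 3P₁ → 11P₁ + 2P₂ = 394.
Market 2: 10P₂ + 2P₁ = 371.
Eliminating P₂: 10×(1) − 2×(2) gives 106P₁ = 3198, so P₁ = 1599/53.
Back-substitute into (2): P₂ = (371 − 2×1599/53) / 10 = 3293/106.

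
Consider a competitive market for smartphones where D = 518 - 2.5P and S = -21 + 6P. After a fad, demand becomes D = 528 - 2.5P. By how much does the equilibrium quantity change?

ΔQ = 120/17

Original equilibrium: P* = 1078/17, Q* = 6111/17.
New equilibrium: 528 - 2.5P = -21 + 6P, so 549 = 8.5P and P' = 1098/17; Q' = 528 − 2.5(1098/17) = 6231/17.
Change in quantity: 6231/17 − 6111/17 = 120/17.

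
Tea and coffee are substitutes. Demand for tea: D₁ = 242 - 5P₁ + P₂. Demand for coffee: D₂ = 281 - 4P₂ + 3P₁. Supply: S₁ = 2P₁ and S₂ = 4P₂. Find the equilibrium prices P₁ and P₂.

P₁ = 2217/53, P₂ = 2693/53

Market 1: 242 - 5P₁ + P₂ = 2P₁ → 7P₁ - P₂ = 242.
Market 2: 8P₂ - 3P₁ = 281.
Eliminating P₂: 8×(1) + 1×(2) gives 53P₁ = 2217, so P₁ = 2217/53.
Back-substitute into (2): P₂ = (281 + 3×2217/53) / 8 = 2693/53.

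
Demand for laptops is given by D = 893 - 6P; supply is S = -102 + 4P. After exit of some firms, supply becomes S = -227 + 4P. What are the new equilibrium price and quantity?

Original equilibrium: P* = 99.5, Q* = 296.
New equilibrium: 893 - 6P = -227 + 4P, so 1120 = 10P and P' = 112; Q' = 893 − 6(112) = 221.

P' = 112, Q' = 221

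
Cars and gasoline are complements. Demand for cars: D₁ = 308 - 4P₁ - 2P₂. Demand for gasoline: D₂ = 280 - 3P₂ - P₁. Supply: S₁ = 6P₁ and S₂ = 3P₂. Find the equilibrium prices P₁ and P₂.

Market 1: 308 - 4P₁ - 2P₂ = 6P₁ → 10P₁ + 2P₂ = 308.
Market 2: 6P₂ + P₁ = 280.
Eliminating P₂: 6×(1) − 2×(2) gives 58P₁ = 1288, so P₁ = 644/29.
Back-substitute into (2): P₂ = (280 − 1×644/29) / 6 = 1246/29.

P₁ = 644/29, P₂ = 1246/29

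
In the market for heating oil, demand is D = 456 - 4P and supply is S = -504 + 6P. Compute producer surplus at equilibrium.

Equilibrium: 456 - 4P = -504 + 6P gives P* = 96, Q* = 72.
Supply starts at P = 84 (where S = 0).
PS = ½(96 − 84)(72) = 432.

Producer surplus = 432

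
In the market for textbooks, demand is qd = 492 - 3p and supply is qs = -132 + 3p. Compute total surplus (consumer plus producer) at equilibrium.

Equilibrium: 492 - 3p = -132 + 3p gives p* = 104, q* = 180.
Demand choke price: p = 164; supply starts at p = 44.
CS = ½(164 − 104)(180) = 5400; PS = ½(104 − 44)(180) = 5400.

Total surplus = 10800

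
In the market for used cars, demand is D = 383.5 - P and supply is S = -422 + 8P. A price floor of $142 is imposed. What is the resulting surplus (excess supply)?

Surplus = 472.5

Equilibrium price would be P* = 89.5, so the floor at 142 binds.
At P = 142: D = 241.5, S = 714.
Surplus = 714 − 241.5 = 472.5.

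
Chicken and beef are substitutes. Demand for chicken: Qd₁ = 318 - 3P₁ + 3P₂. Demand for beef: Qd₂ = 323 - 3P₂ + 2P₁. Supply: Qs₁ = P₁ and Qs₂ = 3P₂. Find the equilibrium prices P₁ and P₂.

Market 1: 318 - 3P₁ + 3P₂ = P₁ → 4P₁ - 3P₂ = 318.
Market 2: 6P₂ - 2P₁ = 323.
Eliminating P₂: 6×(1) + 3×(2) gives 18P₁ = 2877, so P₁ = 959/6.
Back-substitute into (2): P₂ = (323 + 2×959/6) / 6 = 964/9.

P₁ = 959/6, P₂ = 964/9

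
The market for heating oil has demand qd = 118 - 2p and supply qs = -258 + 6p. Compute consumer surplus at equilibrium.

Equilibrium: 118 - 2p = -258 + 6p gives p* = 47, q* = 24.
Demand choke price (qd = 0): p = 59.
CS = ½(59 − 47)(24) = 144.

Consumer surplus = 144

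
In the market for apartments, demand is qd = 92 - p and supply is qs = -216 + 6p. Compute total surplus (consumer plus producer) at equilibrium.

Total surplus = 1344

Equilibrium: 92 - p = -216 + 6p gives p* = 44, q* = 48.
Demand choke price: p = 92; supply starts at p = 36.
CS = ½(92 − 44)(48) = 1152; PS = ½(44 − 36)(48) = 192.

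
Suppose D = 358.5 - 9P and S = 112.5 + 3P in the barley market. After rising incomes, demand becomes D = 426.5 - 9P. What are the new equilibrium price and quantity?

P' = 157/6, Q' = 191

Original equilibrium: P* = 20.5, Q* = 174.
New equilibrium: 426.5 - 9P = 112.5 + 3P, so 314 = 12P and P' = 157/6; Q' = 426.5 − 9(157/6) = 191.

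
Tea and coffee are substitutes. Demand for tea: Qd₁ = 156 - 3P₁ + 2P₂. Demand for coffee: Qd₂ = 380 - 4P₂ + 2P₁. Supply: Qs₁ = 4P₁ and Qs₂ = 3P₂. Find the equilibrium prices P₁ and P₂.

Market 1: 156 - 3P₁ + 2P₂ = 4P₁ → 7P₁ - 2P₂ = 156.
Market 2: 7P₂ - 2P₁ = 380.
Eliminating P₂: 7×(1) + 2×(2) gives 45P₁ = 1852, so P₁ = 1852/45.
Back-substitute into (2): P₂ = (380 + 2×1852/45) / 7 = 2972/45.

P₁ = 1852/45, P₂ = 2972/45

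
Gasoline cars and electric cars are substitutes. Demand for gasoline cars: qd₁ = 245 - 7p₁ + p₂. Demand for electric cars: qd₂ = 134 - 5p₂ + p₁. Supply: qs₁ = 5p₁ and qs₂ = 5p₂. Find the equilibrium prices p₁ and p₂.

p₁ = 152/7, p₂ = 109/7

Market 1: 245 - 7p₁ + p₂ = 5p₁ → 12p₁ - p₂ = 245.
Market 2: 10p₂ - p₁ = 134.
Eliminating p₂: 10×(1) + 1×(2) gives 119p₁ = 2584, so p₁ = 152/7.
Back-substitute into (2): p₂ = (134 + 1×152/7) / 10 = 109/7.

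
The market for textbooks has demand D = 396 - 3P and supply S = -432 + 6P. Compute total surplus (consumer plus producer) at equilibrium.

Total surplus = 3600

Equilibrium: 396 - 3P = -432 + 6P gives P* = 92, Q* = 120.
Demand choke price: P = 132; supply starts at P = 72.
CS = ½(132 − 92)(120) = 2400; PS = ½(92 − 72)(120) = 1200.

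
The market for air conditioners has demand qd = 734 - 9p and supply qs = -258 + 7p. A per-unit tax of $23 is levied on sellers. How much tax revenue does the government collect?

Pre-tax equilibrium: p* = 62, q* = 176.
Tax on sellers shifts supply to qs = -258 + 7(p − 23) = -419 + 7p.
734 - 9p = -419 + 7p gives buyer price pb = 72.0625; sellers receive ps = 72.0625 − 23 = 49.0625.
New quantity: q = 734 − 9(72.0625) = 85.4375.
Revenue = 23 × 85.4375 = 1965.0625.

Tax revenue = 1965.0625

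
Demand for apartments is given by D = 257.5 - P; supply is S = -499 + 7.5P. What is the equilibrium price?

P* = 89

Set D = S: 257.5 - P = -499 + 7.5P.
756.5 = 8.5P, so P* = 89.
Q* = 257.5 − 1(89) = 168.5.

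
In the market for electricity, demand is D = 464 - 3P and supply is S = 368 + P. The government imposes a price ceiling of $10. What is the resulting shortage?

Shortage = 56

Equilibrium price would be P* = 24, so the ceiling at 10 binds.
At P = 10: D = 464 − 3(10) = 434, S = 368 + 1(10) = 378.
Shortage = 434 − 378 = 56.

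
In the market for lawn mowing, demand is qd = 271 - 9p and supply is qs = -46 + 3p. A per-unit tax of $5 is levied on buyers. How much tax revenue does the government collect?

Tax revenue = 110

Pre-tax equilibrium: p* = 317/12, q* = 33.25.
Tax on buyers shifts demand to qd = 271 − 9(p + 5) = 226 - 9p.
226 - 9p = -46 + 3p gives seller price ps = 68/3; buyers pay pb = 68/3 + 5 = 83/3.
New quantity: q = 271 − 9(83/3) = 22.
Revenue = 5 × 22 = 110.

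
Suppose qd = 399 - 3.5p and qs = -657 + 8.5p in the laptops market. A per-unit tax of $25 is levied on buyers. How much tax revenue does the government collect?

Pre-tax equilibrium: p* = 88, q* = 91.
Tax on buyers shifts demand to qd = 399 − 3.5(p + 25) = 311.5 - 3.5p.
311.5 - 3.5p = -657 + 8.5p gives seller price ps = 1937/24; buyers pay pb = 1937/24 + 25 = 2537/24.
New quantity: q = 399 − 3.5(2537/24) = 1393/48.
Revenue = 25 × 1393/48 = 34825/48.

Tax revenue = 34825/48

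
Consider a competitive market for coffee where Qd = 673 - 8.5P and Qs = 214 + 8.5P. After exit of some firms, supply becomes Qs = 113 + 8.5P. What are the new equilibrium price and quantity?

P' = 560/17, Q' = 393

Original equilibrium: P* = 27, Q* = 443.5.
New equilibrium: 673 - 8.5P = 113 + 8.5P, so 560 = 17P and P' = 560/17; Q' = 673 − 8.5(560/17) = 393.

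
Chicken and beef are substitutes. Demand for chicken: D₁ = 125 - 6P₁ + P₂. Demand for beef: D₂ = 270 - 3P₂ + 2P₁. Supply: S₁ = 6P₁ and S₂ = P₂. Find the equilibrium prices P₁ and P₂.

Market 1: 125 - 6P₁ + P₂ = 6P₁ → 12P₁ - P₂ = 125.
Market 2: 4P₂ - 2P₁ = 270.
Eliminating P₂: 4×(1) + 1×(2) gives 46P₁ = 770, so P₁ = 385/23.
Back-substitute into (2): P₂ = (270 + 2×385/23) / 4 = 1745/23.

P₁ = 385/23, P₂ = 1745/23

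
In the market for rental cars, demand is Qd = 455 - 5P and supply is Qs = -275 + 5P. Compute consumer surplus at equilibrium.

Equilibrium: 455 - 5P = -275 + 5P gives P* = 73, Q* = 90.
Demand choke price (Qd = 0): P = 91.
CS = ½(91 − 73)(90) = 810.

Consumer surplus = 810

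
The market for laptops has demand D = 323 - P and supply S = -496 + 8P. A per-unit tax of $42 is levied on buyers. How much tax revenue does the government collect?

Tax revenue = 8176

Pre-tax equilibrium: P* = 91, Q* = 232.
Tax on buyers shifts demand to D = 323 − 1(P + 42) = 281 - P.
281 - P = -496 + 8P gives seller price Ps = 259/3; buyers pay Pb = 259/3 + 42 = 385/3.
New quantity: Q = 323 − 1(385/3) = 584/3.
Revenue = 42 × 584/3 = 8176.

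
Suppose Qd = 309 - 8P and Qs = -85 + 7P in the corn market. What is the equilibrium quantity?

Q* = 1483/15

Set Qd = Qs: 309 - 8P = -85 + 7P.
394 = 15P, so P* = 394/15.
Q* = 309 − 8(394/15) = 1483/15.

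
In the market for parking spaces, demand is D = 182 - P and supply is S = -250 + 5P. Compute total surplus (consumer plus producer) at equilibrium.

Total surplus = 7260

Equilibrium: 182 - P = -250 + 5P gives P* = 72, Q* = 110.
Demand choke price: P = 182; supply starts at P = 50.
CS = ½(182 − 72)(110) = 6050; PS = ½(72 − 50)(110) = 1210.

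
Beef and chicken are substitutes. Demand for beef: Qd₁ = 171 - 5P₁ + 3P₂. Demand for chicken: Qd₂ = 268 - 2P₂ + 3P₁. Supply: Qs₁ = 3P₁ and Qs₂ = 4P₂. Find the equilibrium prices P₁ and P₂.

P₁ = 610/13, P₂ = 2657/39

Market 1: 171 - 5P₁ + 3P₂ = 3P₁ → 8P₁ - 3P₂ = 171.
Market 2: 6P₂ - 3P₁ = 268.
Eliminating P₂: 6×(1) + 3×(2) gives 39P₁ = 1830, so P₁ = 610/13.
Back-substitute into (2): P₂ = (268 + 3×610/13) / 6 = 2657/39.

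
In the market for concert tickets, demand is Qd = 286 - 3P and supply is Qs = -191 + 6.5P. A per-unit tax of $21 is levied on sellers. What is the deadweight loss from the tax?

Deadweight loss = 17199/38

Pre-tax equilibrium: P* = 954/19, Q* = 2572/19.
Tax on sellers shifts supply to Qs = -191 + 6.5(P − 21) = -327.5 + 6.5P.
286 - 3P = -327.5 + 6.5P gives buyer price Pb = 1227/19; sellers receive Ps = 1227/19 − 21 = 828/19.
New quantity: Q = 286 − 3(1227/19) = 1753/19.
DWL = ½ × 21 × (2572/19 − 1753/19) = 17199/38.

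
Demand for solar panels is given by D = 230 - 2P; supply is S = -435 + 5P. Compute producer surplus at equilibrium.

Equilibrium: 230 - 2P = -435 + 5P gives P* = 95, Q* = 40.
Supply starts at P = 87 (where S = 0).
PS = ½(95 − 87)(40) = 160.

Producer surplus = 160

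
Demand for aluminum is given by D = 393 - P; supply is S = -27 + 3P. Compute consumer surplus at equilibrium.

Equilibrium: 393 - P = -27 + 3P gives P* = 105, Q* = 288.
Demand choke price (D = 0): P = 393.
CS = ½(393 − 105)(288) = 41472.

Consumer surplus = 41472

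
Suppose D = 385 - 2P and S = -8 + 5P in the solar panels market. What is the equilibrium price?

Set D = S: 385 - 2P = -8 + 5P.
393 = 7P, so P* = 393/7.
Q* = 385 − 2(393/7) = 1909/7.

P* = 393/7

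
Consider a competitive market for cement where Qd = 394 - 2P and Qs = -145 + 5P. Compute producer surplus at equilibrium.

Producer surplus = 5760

Equilibrium: 394 - 2P = -145 + 5P gives P* = 77, Q* = 240.
Supply starts at P = 29 (where Qs = 0).
PS = ½(77 − 29)(240) = 5760.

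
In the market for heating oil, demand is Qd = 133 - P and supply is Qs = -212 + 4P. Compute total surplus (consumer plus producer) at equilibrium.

Total surplus = 2560

Equilibrium: 133 - P = -212 + 4P gives P* = 69, Q* = 64.
Demand choke price: P = 133; supply starts at P = 53.
CS = ½(133 − 69)(64) = 2048; PS = ½(69 − 53)(64) = 512.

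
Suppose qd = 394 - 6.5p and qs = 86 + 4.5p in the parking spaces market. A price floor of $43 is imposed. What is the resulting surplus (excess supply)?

Surplus = 165

Equilibrium price would be p* = 28, so the floor at 43 binds.
At p = 43: qd = 114.5, qs = 279.5.
Surplus = 279.5 − 114.5 = 165.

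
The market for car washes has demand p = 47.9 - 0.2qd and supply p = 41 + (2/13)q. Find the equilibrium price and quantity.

p* = 44, q* = 19.5

Set the two price expressions equal: 47.9 - 0.2q = 41 + (2/13)q.
6.9 = (23/65)q, so q* = 19.5.
p* = 47.9 − (0.2)(19.5) = 44.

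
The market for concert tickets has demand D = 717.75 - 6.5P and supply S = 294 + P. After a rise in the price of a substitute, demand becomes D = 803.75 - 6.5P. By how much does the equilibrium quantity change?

Original equilibrium: P* = 56.5, Q* = 350.5.
New equilibrium: 803.75 - 6.5P = 294 + P, so 509.75 = 7.5P and P' = 2039/30; Q' = 803.75 − 6.5(2039/30) = 10859/30.
Change in quantity: 10859/30 − 350.5 = 172/15.

ΔQ = 172/15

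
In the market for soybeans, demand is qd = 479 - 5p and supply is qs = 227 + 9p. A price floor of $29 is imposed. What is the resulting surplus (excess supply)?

Equilibrium price would be p* = 18, so the floor at 29 binds.
At p = 29: qd = 334, qs = 488.
Surplus = 488 − 334 = 154.

Surplus = 154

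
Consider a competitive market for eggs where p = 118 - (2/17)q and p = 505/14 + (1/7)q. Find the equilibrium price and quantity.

Set the two price expressions equal: 118 - (2/17)q = 505/14 + (1/7)q.
1147/14 = (31/119)q, so q* = 314.5.
p* = 118 − (2/17)(314.5) = 81.

p* = 81, q* = 314.5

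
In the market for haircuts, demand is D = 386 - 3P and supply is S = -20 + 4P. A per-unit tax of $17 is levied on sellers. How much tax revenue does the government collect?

Pre-tax equilibrium: P* = 58, Q* = 212.
Tax on sellers shifts supply to S = -20 + 4(P − 17) = -88 + 4P.
386 - 3P = -88 + 4P gives buyer price Pb = 474/7; sellers receive Ps = 474/7 − 17 = 355/7.
New quantity: Q = 386 − 3(474/7) = 1280/7.
Revenue = 17 × 1280/7 = 21760/7.

Tax revenue = 21760/7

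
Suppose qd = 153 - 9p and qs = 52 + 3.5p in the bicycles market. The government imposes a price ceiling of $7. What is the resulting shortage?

Shortage = 13.5

Equilibrium price would be p* = 8.08, so the ceiling at 7 binds.
At p = 7: qd = 153 − 9(7) = 90, qs = 52 + 3.5(7) = 76.5.
Shortage = 90 − 76.5 = 13.5.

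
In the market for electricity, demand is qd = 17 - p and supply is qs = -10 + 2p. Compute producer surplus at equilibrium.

Producer surplus = 16

Equilibrium: 17 - p = -10 + 2p gives p* = 9, q* = 8.
Supply starts at p = 5 (where qs = 0).
PS = ½(9 − 5)(8) = 16.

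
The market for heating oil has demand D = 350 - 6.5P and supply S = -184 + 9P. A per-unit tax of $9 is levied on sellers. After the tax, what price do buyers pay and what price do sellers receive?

Buyers pay 1230/31, sellers receive 951/31

Pre-tax equilibrium: P* = 1068/31, Q* = 3908/31.
Tax on sellers shifts supply to S = -184 + 9(P − 9) = -265 + 9P.
350 - 6.5P = -265 + 9P gives buyer price Pb = 1230/31; sellers receive Ps = 1230/31 − 9 = 951/31.
New quantity: Q = 350 − 6.5(1230/31) = 2855/31.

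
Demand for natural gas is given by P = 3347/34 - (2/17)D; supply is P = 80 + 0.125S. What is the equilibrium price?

P* = 89.5

Set the two price expressions equal: 3347/34 - (2/17)Q = 80 + 0.125Q.
627/34 = (33/136)Q, so Q* = 76.
P* = 3347/34 − (2/17)(76) = 89.5.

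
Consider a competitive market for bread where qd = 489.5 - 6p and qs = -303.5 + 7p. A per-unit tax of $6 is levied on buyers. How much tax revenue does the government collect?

Tax revenue = 8121/13

Pre-tax equilibrium: p* = 61, q* = 123.5.
Tax on buyers shifts demand to qd = 489.5 − 6(p + 6) = 453.5 - 6p.
453.5 - 6p = -303.5 + 7p gives seller price ps = 757/13; buyers pay pb = 757/13 + 6 = 835/13.
New quantity: q = 489.5 − 6(835/13) = 2707/26.
Revenue = 6 × 2707/26 = 8121/13.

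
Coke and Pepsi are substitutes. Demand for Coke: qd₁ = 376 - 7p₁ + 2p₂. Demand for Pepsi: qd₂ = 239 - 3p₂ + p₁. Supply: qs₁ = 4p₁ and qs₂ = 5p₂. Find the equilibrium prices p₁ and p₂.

p₁ = 1743/43, p₂ = 3005/86

Market 1: 376 - 7p₁ + 2p₂ = 4p₁ → 11p₁ - 2p₂ = 376.
Market 2: 8p₂ - p₁ = 239.
Eliminating p₂: 8×(1) + 2×(2) gives 86p₁ = 3486, so p₁ = 1743/43.
Back-substitute into (2): p₂ = (239 + 1×1743/43) / 8 = 3005/86.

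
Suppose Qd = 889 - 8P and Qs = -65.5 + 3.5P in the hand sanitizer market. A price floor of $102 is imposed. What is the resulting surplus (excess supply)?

Surplus = 218.5

Equilibrium price would be P* = 83, so the floor at 102 binds.
At P = 102: Qd = 73, Qs = 291.5.
Surplus = 291.5 − 73 = 218.5.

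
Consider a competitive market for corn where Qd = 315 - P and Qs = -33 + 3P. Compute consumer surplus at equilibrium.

Equilibrium: 315 - P = -33 + 3P gives P* = 87, Q* = 228.
Demand choke price (Qd = 0): P = 315.
CS = ½(315 − 87)(228) = 25992.

Consumer surplus = 25992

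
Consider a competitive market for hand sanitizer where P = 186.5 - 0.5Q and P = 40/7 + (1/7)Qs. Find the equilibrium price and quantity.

Set the two price expressions equal: 186.5 - 0.5Q = 40/7 + (1/7)Q.
2531/14 = (9/14)Q, so Q* = 2531/9.
P* = 186.5 − (0.5)(2531/9) = 413/9.

P* = 413/9, Q* = 2531/9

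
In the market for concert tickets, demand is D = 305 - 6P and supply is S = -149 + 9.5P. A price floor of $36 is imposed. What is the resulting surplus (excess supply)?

Equilibrium price would be P* = 908/31, so the floor at 36 binds.
At P = 36: D = 89, S = 193.
Surplus = 193 − 89 = 104.

Surplus = 104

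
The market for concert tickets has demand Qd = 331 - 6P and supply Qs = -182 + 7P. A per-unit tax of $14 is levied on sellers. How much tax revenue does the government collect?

Tax revenue = 686

Pre-tax equilibrium: P* = 513/13, Q* = 1225/13.
Tax on sellers shifts supply to Qs = -182 + 7(P − 14) = -280 + 7P.
331 - 6P = -280 + 7P gives buyer price Pb = 47; sellers receive Ps = 47 − 14 = 33.
New quantity: Q = 331 − 6(47) = 49.
Revenue = 14 × 49 = 686.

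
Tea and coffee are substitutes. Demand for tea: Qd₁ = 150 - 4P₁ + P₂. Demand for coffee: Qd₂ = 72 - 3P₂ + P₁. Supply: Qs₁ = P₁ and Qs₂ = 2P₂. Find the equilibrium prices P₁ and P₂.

P₁ = 34.25, P₂ = 21.25

Market 1: 150 - 4P₁ + P₂ = P₁ → 5P₁ - P₂ = 150.
Market 2: 5P₂ - P₁ = 72.
Eliminating P₂: 5×(1) + 1×(2) gives 24P₁ = 822, so P₁ = 34.25.
Back-substitute into (2): P₂ = (72 + 1×34.25) / 5 = 21.25.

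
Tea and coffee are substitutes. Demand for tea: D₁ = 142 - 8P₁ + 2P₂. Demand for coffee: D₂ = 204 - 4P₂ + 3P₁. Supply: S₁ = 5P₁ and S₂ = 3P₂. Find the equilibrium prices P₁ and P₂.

Market 1: 142 - 8P₁ + 2P₂ = 5P₁ → 13P₁ - 2P₂ = 142.
Market 2: 7P₂ - 3P₁ = 204.
Eliminating P₂: 7×(1) + 2×(2) gives 85P₁ = 1402, so P₁ = 1402/85.
Back-substitute into (2): P₂ = (204 + 3×1402/85) / 7 = 3078/85.

P₁ = 1402/85, P₂ = 3078/85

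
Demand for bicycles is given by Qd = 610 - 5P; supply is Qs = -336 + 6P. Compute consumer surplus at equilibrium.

Equilibrium: 610 - 5P = -336 + 6P gives P* = 86, Q* = 180.
Demand choke price (Qd = 0): P = 122.
CS = ½(122 − 86)(180) = 3240.

Consumer surplus = 3240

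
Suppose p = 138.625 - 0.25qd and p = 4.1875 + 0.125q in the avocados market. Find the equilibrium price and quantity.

Set the two price expressions equal: 138.625 - 0.25q = 4.1875 + 0.125q.
134.4375 = 0.375q, so q* = 358.5.
p* = 138.625 − (0.25)(358.5) = 49.

p* = 49, q* = 358.5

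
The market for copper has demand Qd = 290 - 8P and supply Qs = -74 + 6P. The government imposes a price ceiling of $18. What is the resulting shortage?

Shortage = 112

Equilibrium price would be P* = 26, so the ceiling at 18 binds.
At P = 18: Qd = 290 − 8(18) = 146, Qs = -74 + 6(18) = 34.
Shortage = 146 − 34 = 112.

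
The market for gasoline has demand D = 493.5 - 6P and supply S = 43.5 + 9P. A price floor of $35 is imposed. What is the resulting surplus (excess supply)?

Equilibrium price would be P* = 30, so the floor at 35 binds.
At P = 35: D = 283.5, S = 358.5.
Surplus = 358.5 − 283.5 = 75.

Surplus = 75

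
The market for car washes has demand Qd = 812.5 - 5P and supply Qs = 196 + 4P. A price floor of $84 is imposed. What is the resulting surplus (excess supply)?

Equilibrium price would be P* = 68.5, so the floor at 84 binds.
At P = 84: Qd = 392.5, Qs = 532.
Surplus = 532 − 392.5 = 139.5.

Surplus = 139.5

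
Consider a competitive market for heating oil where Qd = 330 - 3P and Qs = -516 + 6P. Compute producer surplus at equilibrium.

Equilibrium: 330 - 3P = -516 + 6P gives P* = 94, Q* = 48.
Supply starts at P = 86 (where Qs = 0).
PS = ½(94 − 86)(48) = 192.

Producer surplus = 192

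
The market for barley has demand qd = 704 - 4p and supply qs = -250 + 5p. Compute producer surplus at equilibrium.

Equilibrium: 704 - 4p = -250 + 5p gives p* = 106, q* = 280.
Supply starts at p = 50 (where qs = 0).
PS = ½(106 − 50)(280) = 7840.

Producer surplus = 7840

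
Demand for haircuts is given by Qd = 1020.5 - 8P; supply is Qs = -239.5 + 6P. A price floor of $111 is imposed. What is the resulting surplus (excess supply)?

Equilibrium price would be P* = 90, so the floor at 111 binds.
At P = 111: Qd = 132.5, Qs = 426.5.
Surplus = 426.5 − 132.5 = 294.

Surplus = 294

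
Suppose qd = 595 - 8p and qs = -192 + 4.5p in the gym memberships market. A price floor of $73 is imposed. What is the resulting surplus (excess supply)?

Surplus = 125.5

Equilibrium price would be p* = 62.96, so the floor at 73 binds.
At p = 73: qd = 11, qs = 136.5.
Surplus = 136.5 − 11 = 125.5.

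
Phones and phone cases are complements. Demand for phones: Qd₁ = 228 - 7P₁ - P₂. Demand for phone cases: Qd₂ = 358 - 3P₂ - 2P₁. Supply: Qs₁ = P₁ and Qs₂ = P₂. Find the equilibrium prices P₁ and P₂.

Market 1: 228 - 7P₁ - P₂ = P₁ → 8P₁ + P₂ = 228.
Market 2: 4P₂ + 2P₁ = 358.
Eliminating P₂: 4×(1) − 1×(2) gives 30P₁ = 554, so P₁ = 277/15.
Back-substitute into (2): P₂ = (358 − 2×277/15) / 4 = 1204/15.

P₁ = 277/15, P₂ = 1204/15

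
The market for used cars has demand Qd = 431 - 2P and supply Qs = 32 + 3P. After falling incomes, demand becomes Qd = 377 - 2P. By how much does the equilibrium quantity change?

ΔQ = -32.4

Original equilibrium: P* = 79.8, Q* = 271.4.
New equilibrium: 377 - 2P = 32 + 3P, so 345 = 5P and P' = 69; Q' = 377 − 2(69) = 239.
Change in quantity: 239 − 271.4 = -32.4.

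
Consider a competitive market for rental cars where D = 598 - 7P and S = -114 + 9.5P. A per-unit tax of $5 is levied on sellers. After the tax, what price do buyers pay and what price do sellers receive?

Pre-tax equilibrium: P* = 1424/33, Q* = 9766/33.
Tax on sellers shifts supply to S = -114 + 9.5(P − 5) = -161.5 + 9.5P.
598 - 7P = -161.5 + 9.5P gives buyer price Pb = 1519/33; sellers receive Ps = 1519/33 − 5 = 1354/33.
New quantity: Q = 598 − 7(1519/33) = 9101/33.

Buyers pay 1519/33, sellers receive 1354/33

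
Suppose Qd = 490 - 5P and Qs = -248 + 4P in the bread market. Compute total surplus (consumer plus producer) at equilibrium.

Total surplus = 1440

Equilibrium: 490 - 5P = -248 + 4P gives P* = 82, Q* = 80.
Demand choke price: P = 98; supply starts at P = 62.
CS = ½(98 − 82)(80) = 640; PS = ½(82 − 62)(80) = 800.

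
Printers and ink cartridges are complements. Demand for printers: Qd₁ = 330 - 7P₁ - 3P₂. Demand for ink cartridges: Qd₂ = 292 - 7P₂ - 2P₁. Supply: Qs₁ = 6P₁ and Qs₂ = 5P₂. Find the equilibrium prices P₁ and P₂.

Market 1: 330 - 7P₁ - 3P₂ = 6P₁ → 13P₁ + 3P₂ = 330.
Market 2: 12P₂ + 2P₁ = 292.
Eliminating P₂: 12×(1) − 3×(2) gives 150P₁ = 3084, so P₁ = 20.56.
Back-substitute into (2): P₂ = (292 − 2×20.56) / 12 = 1568/75.

P₁ = 20.56, P₂ = 1568/75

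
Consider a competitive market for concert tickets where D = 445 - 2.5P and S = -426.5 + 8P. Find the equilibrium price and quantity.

P* = 83, Q* = 237.5

Set D = S: 445 - 2.5P = -426.5 + 8P.
871.5 = 10.5P, so P* = 83.
Q* = 445 − 2.5(83) = 237.5.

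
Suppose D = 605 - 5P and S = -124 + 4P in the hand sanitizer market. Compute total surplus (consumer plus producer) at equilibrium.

Equilibrium: 605 - 5P = -124 + 4P gives P* = 81, Q* = 200.
Demand choke price: P = 121; supply starts at P = 31.
CS = ½(121 − 81)(200) = 4000; PS = ½(81 − 31)(200) = 5000.

Total surplus = 9000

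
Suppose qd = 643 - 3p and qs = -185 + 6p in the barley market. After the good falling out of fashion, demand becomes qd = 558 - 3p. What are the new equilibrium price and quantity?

Original equilibrium: p* = 92, q* = 367.
New equilibrium: 558 - 3p = -185 + 6p, so 743 = 9p and p' = 743/9; q' = 558 − 3(743/9) = 931/3.

p' = 743/9, q' = 931/3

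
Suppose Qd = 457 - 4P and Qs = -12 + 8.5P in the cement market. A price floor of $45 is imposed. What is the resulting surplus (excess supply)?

Equilibrium price would be P* = 37.52, so the floor at 45 binds.
At P = 45: Qd = 277, Qs = 370.5.
Surplus = 370.5 − 277 = 93.5.

Surplus = 93.5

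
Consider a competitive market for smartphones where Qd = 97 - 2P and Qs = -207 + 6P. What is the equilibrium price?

Set Qd = Qs: 97 - 2P = -207 + 6P.
304 = 8P, so P* = 38.
Q* = 97 − 2(38) = 21.

P* = 38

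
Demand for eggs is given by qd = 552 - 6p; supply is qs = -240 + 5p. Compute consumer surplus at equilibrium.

Consumer surplus = 1200

Equilibrium: 552 - 6p = -240 + 5p gives p* = 72, q* = 120.
Demand choke price (qd = 0): p = 92.
CS = ½(92 − 72)(120) = 1200.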